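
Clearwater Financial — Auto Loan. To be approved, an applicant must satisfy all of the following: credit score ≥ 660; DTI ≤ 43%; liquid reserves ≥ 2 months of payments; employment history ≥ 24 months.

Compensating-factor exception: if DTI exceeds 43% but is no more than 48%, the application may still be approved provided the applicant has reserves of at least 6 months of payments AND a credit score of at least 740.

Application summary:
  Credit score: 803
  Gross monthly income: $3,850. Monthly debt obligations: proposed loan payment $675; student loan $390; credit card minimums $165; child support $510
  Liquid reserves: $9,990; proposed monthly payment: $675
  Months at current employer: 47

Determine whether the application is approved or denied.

Credit score 803 ≥ 660 (meets base)
Total debts = (675 + 390 + 165 + 510) = 1,740. DTI: 1,740 ÷ 3,850 = 45.2%, over the 43% base limit.
Reserves = 9,990/675 = 14.8 months ≥ 2
Employment 47 ≥ 24 months
45.2% falls in the override range (43%–48%), so the compensating-factor test applies.
Reserves 14.8 ≥ 6 months; credit score 803 ≥ 740.
Both compensating conditions met → exception applies.

Approved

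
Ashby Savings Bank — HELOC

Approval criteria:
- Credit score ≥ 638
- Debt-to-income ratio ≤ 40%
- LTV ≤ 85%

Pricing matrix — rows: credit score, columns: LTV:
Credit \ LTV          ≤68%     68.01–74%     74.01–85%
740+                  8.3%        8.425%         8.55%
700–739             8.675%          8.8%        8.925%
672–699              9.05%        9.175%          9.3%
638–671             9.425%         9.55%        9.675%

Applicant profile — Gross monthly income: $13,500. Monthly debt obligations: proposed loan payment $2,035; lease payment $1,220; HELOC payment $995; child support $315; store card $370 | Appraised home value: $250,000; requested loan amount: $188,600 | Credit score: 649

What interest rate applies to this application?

Credit score 649 ≥ 638; Total monthly debts = (2,035 + 1,220 + 995 + 315 + 370) = 4,935. DTI = 4,935/13,500 = 36.6% ≤ 40%
LTV: 188,600 ÷ 250,000 = 75.4%, within 85% cap
Score 649 is in the 638–671 band; LTV 75.4% is in the 74.01–85% band → 9.675%.

9.675%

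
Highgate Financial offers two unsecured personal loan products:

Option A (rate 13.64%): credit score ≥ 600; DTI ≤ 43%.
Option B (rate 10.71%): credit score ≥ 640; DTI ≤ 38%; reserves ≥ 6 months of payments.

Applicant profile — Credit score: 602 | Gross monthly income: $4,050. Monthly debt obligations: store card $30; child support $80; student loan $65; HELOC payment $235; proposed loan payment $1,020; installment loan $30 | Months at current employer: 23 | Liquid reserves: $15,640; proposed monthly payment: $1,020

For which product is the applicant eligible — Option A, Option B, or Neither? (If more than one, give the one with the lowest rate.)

Total debts = (30 + 80 + 65 + 235 + 1,020 + 30) = 1,460; DTI = 1,460/4,050 = 36%.
Reserves = 15,640/1,020 = 15.3 months.
Option A: score 602 ≥ 600; DTI 36% ≤ 43% → qualifies.
Option B: score 602 < 640; DTI 36% ≤ 38%; reserves 15.3 ≥ 6 mo → does not qualify.

Option A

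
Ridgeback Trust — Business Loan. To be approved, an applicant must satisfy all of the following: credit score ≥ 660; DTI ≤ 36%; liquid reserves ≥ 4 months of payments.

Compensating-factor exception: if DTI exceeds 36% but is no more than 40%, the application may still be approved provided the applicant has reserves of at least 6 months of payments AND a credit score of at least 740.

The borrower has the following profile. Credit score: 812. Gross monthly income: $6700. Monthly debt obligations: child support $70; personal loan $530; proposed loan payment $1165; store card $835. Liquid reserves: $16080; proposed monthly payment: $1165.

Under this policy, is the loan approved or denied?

Approved

Credit score 812 ≥ 660 (meets base)
Total debts = (70 + 530 + 1,165 + 835) = 2,600. DTI: 2,600 ÷ 6,700 = 38.8%, over the 36% base limit.
Reserves: 16,080 ÷ 1,165 = 13.8 months (meets 4-month minimum)
38.8% falls in the override range (36%–40%), so the compensating-factor test applies.
Override check — reserves: 13.8 mo (ok); score: 812 (ok).
Both compensating conditions met → exception applies.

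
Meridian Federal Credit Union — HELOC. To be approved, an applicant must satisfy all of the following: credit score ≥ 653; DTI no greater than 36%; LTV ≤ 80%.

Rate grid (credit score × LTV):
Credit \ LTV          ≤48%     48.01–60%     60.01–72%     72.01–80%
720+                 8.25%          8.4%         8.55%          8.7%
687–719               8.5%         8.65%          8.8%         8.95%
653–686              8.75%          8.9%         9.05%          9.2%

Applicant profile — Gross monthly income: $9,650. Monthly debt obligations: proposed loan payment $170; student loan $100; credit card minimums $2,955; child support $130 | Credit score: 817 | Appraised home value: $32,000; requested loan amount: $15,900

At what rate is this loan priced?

8.4%

Credit score 817 ≥ 653; Total monthly debts = (170 + 100 + 2,955 + 130) = 3,355. Debt-to-income = 3,355/9,650 = 34.8% — meets 36% limit
Loan-to-value = 15,900/32,000 = 49.7% — pass (80% max)
Score 817 is in the 720+ band; LTV 49.7% is in the 48.01–60% band → 8.4%.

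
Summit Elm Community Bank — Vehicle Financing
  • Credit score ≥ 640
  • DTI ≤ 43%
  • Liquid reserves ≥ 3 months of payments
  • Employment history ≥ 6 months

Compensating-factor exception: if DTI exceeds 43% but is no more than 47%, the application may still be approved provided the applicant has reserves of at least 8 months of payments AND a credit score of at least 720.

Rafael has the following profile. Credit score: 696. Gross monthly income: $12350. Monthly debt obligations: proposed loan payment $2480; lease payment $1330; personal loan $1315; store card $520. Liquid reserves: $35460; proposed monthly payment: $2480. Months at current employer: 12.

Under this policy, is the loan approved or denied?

Denied

Credit score 696 ≥ 640 (meets base)
Total debts = (2,480 + 1,330 + 1,315 + 520) = 5,645. DTI = 5,645/12,350 = 45.7% > 43% — standard DTI limit exceeded.
Reserves = 35,460/2,480 = 14.3 months ≥ 3
Employment 12 ≥ 6 months
45.7% falls in the override range (43%–47%), so the compensating-factor test applies.
Override check — reserves: 14.3 mo (ok); score: 696 (below 720).
Override conditions not both satisfied; exception does not apply.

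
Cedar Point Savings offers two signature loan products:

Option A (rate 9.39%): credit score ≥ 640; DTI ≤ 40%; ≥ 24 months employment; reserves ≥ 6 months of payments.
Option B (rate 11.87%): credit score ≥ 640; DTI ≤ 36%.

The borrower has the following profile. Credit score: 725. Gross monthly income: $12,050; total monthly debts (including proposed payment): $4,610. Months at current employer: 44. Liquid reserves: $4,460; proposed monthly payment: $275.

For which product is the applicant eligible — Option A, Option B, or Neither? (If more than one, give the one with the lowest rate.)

DTI = 4,610/12,050 = 38.3%.
Reserves = 4,460/275 = 16.2 months.
Option A: score 725 ≥ 640; DTI 38.3% ≤ 40%; employment 44 ≥ 24 mo; reserves 16.2 ≥ 6 mo → qualifies.
Option B: score 725 ≥ 640; DTI 38.3% > 36% → does not qualify.

Option A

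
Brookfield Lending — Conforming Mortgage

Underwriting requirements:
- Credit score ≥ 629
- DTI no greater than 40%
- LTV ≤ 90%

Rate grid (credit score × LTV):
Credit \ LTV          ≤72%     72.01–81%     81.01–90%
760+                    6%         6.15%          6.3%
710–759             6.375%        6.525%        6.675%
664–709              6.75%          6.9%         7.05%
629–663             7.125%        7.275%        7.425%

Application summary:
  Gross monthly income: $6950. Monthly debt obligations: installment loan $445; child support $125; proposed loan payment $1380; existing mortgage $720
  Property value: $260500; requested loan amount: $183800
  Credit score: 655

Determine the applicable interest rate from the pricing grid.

7.125%

Credit score 655 ≥ 629; Total monthly debts = (445 + 125 + 1,380 + 720) = 2,670. Debt-to-income = 2,670/6,950 = 38.4% — meets 40% limit
LTV: 183,800 ÷ 260,500 = 70.6%, within 90% cap
Score 655 is in the 629–663 band; LTV 70.6% is in the ≤72% band → 7.125%.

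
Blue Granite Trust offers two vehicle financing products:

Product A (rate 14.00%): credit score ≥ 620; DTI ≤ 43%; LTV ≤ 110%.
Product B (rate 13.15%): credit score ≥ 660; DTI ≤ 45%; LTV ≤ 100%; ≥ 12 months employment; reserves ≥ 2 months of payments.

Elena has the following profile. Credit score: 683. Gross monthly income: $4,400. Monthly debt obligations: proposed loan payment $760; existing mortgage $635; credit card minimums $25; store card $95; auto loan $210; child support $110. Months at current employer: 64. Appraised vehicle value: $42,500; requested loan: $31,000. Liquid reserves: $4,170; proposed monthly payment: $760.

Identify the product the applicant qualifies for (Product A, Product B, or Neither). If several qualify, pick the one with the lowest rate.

Product B

Total debts = (760 + 635 + 25 + 95 + 210 + 110) = 1,835; DTI = 1,835/4,400 = 41.7%.
LTV = 31,000/42,500 = 72.9%.
Reserves = 4,170/760 = 5.5 months.
Product A: score 683 ≥ 620; DTI 41.7% ≤ 43%; LTV 72.9% ≤ 110% → qualifies.
Product B: score 683 ≥ 660; DTI 41.7% ≤ 45%; LTV 72.9% ≤ 100%; employment 64 ≥ 12 mo; reserves 5.5 ≥ 2 mo → qualifies.
Qualifying: Product A, Product B. Lowest rate is 13.15% → Product B.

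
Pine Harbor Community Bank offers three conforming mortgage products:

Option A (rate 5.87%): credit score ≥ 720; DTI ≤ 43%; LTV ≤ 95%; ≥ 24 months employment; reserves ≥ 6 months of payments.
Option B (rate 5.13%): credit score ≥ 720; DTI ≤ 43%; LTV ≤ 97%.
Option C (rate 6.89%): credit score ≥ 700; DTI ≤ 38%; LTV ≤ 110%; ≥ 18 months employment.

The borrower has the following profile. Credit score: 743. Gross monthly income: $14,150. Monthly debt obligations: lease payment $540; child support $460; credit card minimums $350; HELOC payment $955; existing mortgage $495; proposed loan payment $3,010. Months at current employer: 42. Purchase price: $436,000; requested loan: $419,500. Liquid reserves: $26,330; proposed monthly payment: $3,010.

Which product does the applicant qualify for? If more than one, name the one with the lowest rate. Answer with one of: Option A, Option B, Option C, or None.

Option B

Total debts = (540 + 460 + 350 + 955 + 495 + 3,010) = 5,810; DTI = 5,810/14,150 = 41.1%.
LTV = 419,500/436,000 = 96.2%.
Reserves = 26,330/3,010 = 8.7 months.
Option A: score 743 ≥ 720; DTI 41.1% ≤ 43%; LTV 96.2% > 95%; employment 42 ≥ 24 mo; reserves 8.7 ≥ 6 mo → does not qualify.
Option B: score 743 ≥ 720; DTI 41.1% ≤ 43%; LTV 96.2% ≤ 97% → qualifies.
Option C: score 743 ≥ 700; DTI 41.1% > 38%; LTV 96.2% ≤ 110%; employment 42 ≥ 18 mo → does not qualify.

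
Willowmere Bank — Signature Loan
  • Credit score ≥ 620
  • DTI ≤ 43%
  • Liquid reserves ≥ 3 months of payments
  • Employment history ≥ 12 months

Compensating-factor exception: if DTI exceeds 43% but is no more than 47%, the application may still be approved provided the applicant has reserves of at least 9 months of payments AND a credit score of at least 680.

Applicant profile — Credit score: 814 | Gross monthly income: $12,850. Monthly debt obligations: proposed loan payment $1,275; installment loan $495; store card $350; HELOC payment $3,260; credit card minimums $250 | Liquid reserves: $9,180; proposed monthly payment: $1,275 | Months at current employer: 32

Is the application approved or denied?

Credit score 814 ≥ 620 (meets base)
Total debts = (1,275 + 495 + 350 + 3,260 + 250) = 5,630. DTI: 5,630 ÷ 12,850 = 43.8%, over the 43% base limit.
Liquid reserves cover 9,180/1,275 = 7.2 months — ≥ 3 required
Employment 32 ≥ 12 months
DTI 43.8% is within the 43%–47% exception band; checking compensating factors.
Override check — reserves: 7.2 mo (short of 9); score: 814 (ok).
Override conditions not both satisfied; exception does not apply.

Denied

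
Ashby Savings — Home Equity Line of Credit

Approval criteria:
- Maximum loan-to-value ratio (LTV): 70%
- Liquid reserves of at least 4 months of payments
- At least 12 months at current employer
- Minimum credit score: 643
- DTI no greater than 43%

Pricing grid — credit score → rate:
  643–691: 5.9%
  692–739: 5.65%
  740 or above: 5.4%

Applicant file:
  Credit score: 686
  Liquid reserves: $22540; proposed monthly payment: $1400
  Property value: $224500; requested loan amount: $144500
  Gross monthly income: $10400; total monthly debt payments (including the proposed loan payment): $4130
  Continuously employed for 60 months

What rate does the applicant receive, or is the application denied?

Approved at 5.9%

Credit score 686 ≥ 643 (meets minimum)
LTV = 144,500/224,500 = 64.4% ≤ 70%
Debt-to-income = 4,130/10,400 = 39.7% — meets 43% limit
Employment 60 ≥ 12 months
Liquid reserves cover 22,540/1,400 = 16.1 months — ≥ 4 required
All requirements met. Score 686 falls in the 643–691 tier → 5.9%.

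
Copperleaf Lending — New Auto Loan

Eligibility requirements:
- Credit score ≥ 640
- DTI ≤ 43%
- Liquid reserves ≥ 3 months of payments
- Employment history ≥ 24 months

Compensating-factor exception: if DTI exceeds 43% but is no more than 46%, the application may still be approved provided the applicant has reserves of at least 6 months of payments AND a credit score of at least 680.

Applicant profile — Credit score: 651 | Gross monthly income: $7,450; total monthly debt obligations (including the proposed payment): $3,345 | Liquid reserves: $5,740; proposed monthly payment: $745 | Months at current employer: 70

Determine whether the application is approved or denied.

Credit score 651 ≥ 640 (meets base)
DTI = 3,345/7,450 = 44.9% > 43% — standard DTI limit exceeded.
Reserves = 5,740/745 = 7.7 months ≥ 3
Employment 70 ≥ 24 months
44.9% falls in the override range (43%–46%), so the compensating-factor test applies.
Reserves 7.7 ≥ 6 months; credit score 651 < 680.
Override conditions not both satisfied; exception does not apply.

Denied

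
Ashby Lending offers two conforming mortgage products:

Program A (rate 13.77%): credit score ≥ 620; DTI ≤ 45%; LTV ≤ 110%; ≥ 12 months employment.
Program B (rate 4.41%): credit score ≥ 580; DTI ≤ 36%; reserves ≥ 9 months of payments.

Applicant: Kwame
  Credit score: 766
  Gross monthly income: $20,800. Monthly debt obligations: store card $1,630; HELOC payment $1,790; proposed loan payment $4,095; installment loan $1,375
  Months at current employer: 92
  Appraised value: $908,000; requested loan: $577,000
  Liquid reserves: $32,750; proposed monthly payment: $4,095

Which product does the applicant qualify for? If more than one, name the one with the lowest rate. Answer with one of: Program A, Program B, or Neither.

Total debts = (1,630 + 1,790 + 4,095 + 1,375) = 8,890; DTI = 8,890/20,800 = 42.7%.
LTV = 577,000/908,000 = 63.5%.
Reserves = 32,750/4,095 = 8.0 months.
Program A: score 766 ≥ 620; DTI 42.7% ≤ 45%; LTV 63.5% ≤ 110%; employment 92 ≥ 12 mo → qualifies.
Program B: score 766 ≥ 580; DTI 42.7% > 36%; reserves 8.0 < 9 mo → does not qualify.

Program A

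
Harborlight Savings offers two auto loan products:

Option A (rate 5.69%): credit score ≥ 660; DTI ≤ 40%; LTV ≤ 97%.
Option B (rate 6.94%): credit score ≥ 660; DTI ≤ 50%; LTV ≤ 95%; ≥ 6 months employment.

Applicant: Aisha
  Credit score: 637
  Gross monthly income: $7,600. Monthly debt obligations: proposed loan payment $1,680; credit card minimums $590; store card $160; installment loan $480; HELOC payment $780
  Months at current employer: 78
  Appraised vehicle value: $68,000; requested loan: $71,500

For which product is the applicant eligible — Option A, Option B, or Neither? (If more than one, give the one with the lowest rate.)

Total debts = (1,680 + 590 + 160 + 480 + 780) = 3,690; DTI = 3,690/7,600 = 48.6%.
LTV = 71,500/68,000 = 105.1%.
Option A: score 637 < 660; DTI 48.6% > 40%; LTV 105.1% > 97% → does not qualify.
Option B: score 637 < 660; DTI 48.6% ≤ 50%; LTV 105.1% > 95%; employment 78 ≥ 6 mo → does not qualify.

Neither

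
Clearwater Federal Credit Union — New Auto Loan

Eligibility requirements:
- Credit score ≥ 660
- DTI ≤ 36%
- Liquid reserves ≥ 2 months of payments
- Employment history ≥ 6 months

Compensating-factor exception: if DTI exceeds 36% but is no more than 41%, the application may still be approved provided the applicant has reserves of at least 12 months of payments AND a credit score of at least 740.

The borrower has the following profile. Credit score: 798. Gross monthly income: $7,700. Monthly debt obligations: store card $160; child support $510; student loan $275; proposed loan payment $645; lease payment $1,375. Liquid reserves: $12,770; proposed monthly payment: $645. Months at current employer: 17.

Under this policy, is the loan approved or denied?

Credit score 798 ≥ 660 (meets base)
Total debts = (160 + 510 + 275 + 645 + 1,375) = 2,965. DTI = 2,965/7,700 = 38.5% > 36% — standard DTI limit exceeded.
Reserves: 12,770 ÷ 645 = 19.8 months (meets 2-month minimum)
Employment 17 ≥ 6 months
DTI 38.5% is within the 36%–41% exception band; checking compensating factors.
Reserves 19.8 ≥ 12 months; credit score 798 ≥ 740.
Both override conditions satisfied; DTI exception granted.

Approved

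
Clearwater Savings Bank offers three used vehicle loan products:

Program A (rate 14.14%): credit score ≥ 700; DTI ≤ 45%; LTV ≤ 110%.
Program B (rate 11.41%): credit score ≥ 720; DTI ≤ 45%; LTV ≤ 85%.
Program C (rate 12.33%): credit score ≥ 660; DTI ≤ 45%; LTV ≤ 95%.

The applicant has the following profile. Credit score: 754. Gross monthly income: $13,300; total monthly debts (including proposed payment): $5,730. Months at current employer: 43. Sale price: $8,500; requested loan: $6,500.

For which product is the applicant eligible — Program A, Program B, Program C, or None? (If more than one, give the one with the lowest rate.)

DTI = 5,730/13,300 = 43.1%.
LTV = 6,500/8,500 = 76.5%.
Program A: score 754 ≥ 700; DTI 43.1% ≤ 45%; LTV 76.5% ≤ 110% → qualifies.
Program B: score 754 ≥ 720; DTI 43.1% ≤ 45%; LTV 76.5% ≤ 85% → qualifies.
Program C: score 754 ≥ 660; DTI 43.1% ≤ 45%; LTV 76.5% ≤ 95% → qualifies.
Qualifying: Program A, Program B, Program C. Lowest rate is 11.41% → Program B.

Program B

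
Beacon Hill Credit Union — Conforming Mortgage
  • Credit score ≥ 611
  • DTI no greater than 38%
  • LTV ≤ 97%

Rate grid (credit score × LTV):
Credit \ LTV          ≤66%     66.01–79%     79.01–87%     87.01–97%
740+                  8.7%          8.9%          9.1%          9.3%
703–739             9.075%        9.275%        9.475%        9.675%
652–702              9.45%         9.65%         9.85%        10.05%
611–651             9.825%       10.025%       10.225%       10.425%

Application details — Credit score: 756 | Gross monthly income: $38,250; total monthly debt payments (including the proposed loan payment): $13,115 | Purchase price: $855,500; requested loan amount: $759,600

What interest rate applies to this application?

Credit score 756 ≥ 611; Debt-to-income = 13,115/38,250 = 34.3% — meets 38% limit
LTV: 759,600 ÷ 855,500 = 88.8%, within 97% cap
Credit 756 → row 740+; LTV 88.8% → column 87.01–97%. Grid cell → 9.3%.

9.3%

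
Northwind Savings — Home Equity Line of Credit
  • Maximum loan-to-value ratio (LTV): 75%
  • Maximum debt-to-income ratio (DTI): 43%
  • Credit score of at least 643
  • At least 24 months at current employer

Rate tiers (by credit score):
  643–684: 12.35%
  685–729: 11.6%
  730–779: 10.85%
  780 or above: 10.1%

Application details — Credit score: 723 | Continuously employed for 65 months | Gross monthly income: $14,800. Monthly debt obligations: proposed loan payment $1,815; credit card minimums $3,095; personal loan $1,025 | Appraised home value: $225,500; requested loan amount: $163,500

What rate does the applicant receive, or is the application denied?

Credit score 723 ≥ 643 (meets minimum)
Employment 65 ≥ 24 months
LTV: 163,500 ÷ 225,500 = 72.5%, within 75% cap
Total monthly debts = (1,815 + 3,095 + 1,025) = 5,935. DTI = 5,935/14,800 = 40.1% ≤ 43%
All requirements met. Score 723 falls in the 685–729 tier → 11.6%.

Approved at 11.6%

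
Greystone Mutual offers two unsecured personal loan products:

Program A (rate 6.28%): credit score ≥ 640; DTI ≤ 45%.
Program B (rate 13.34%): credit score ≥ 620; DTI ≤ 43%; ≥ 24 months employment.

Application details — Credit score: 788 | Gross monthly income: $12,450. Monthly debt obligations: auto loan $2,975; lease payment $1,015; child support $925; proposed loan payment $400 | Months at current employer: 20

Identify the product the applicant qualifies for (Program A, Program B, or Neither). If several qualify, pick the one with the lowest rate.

Program A

Total debts = (2,975 + 1,015 + 925 + 400) = 5,315; DTI = 5,315/12,450 = 42.7%.
Program A: score 788 ≥ 640; DTI 42.7% ≤ 45% → qualifies.
Program B: score 788 ≥ 620; DTI 42.7% ≤ 43%; employment 20 < 24 mo → does not qualify.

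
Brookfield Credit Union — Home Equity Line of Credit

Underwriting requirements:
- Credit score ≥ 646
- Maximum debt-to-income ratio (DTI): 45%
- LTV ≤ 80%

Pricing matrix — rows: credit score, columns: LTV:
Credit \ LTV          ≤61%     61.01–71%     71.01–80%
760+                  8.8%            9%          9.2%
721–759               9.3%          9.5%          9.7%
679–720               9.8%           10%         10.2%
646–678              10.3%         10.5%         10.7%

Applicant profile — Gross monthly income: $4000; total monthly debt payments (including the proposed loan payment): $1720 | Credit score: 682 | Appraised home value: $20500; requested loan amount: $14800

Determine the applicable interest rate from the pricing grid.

10.2%

Credit score 682 ≥ 646; DTI: 1,720 ÷ 4,000 = 43%, within the 45% cap
LTV = 14,800/20,500 = 72.2% ≤ 80%
Score 682 is in the 679–720 band; LTV 72.2% is in the 71.01–80% band → 10.2%.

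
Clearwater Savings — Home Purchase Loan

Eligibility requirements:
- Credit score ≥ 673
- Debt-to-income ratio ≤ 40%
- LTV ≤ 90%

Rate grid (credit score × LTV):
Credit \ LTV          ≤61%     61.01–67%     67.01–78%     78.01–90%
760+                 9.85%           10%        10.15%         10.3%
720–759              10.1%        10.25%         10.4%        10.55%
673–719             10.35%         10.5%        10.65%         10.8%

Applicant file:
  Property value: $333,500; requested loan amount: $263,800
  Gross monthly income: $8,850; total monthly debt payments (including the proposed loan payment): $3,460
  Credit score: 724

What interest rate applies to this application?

10.55%

Credit score 724 ≥ 673; DTI: 3,460 ÷ 8,850 = 39.1%, within the 40% cap
Loan-to-value = 263,800/333,500 = 79.1% — pass (90% max)
Row: 724 falls in 720–759. Column: 79.1% falls in 78.01–90%. Rate = 10.55%.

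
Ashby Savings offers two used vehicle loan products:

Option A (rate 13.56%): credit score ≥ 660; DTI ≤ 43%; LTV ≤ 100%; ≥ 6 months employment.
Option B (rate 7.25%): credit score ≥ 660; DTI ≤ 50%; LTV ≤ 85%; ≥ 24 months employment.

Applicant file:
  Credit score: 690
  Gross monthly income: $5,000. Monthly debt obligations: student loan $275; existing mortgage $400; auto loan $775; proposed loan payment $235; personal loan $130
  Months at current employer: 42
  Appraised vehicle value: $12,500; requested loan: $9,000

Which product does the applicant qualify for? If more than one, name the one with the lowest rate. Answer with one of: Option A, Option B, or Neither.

Total debts = (275 + 400 + 775 + 235 + 130) = 1,815; DTI = 1,815/5,000 = 36.3%.
LTV = 9,000/12,500 = 72%.
Option A: score 690 ≥ 660; DTI 36.3% ≤ 43%; LTV 72% ≤ 100%; employment 42 ≥ 6 mo → qualifies.
Option B: score 690 ≥ 660; DTI 36.3% ≤ 50%; LTV 72% ≤ 85%; employment 42 ≥ 24 mo → qualifies.
Qualifying: Option A, Option B. Lowest rate is 7.25% → Option B.

Option B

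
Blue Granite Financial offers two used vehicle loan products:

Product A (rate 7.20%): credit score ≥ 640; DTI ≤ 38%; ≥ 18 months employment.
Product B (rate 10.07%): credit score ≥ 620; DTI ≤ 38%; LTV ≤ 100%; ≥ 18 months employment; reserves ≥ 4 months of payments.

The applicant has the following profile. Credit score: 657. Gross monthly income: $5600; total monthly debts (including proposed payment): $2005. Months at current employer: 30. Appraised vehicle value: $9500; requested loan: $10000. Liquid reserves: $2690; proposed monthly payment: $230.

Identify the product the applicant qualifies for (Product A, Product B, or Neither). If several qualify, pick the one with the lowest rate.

DTI = 2,005/5,600 = 35.8%.
LTV = 10,000/9,500 = 105.3%.
Reserves = 2,690/230 = 11.7 months.
Product A: score 657 ≥ 640; DTI 35.8% ≤ 38%; employment 30 ≥ 18 mo → qualifies.
Product B: score 657 ≥ 620; DTI 35.8% ≤ 38%; LTV 105.3% > 100%; employment 30 ≥ 18 mo; reserves 11.7 ≥ 4 mo → does not qualify.

Product A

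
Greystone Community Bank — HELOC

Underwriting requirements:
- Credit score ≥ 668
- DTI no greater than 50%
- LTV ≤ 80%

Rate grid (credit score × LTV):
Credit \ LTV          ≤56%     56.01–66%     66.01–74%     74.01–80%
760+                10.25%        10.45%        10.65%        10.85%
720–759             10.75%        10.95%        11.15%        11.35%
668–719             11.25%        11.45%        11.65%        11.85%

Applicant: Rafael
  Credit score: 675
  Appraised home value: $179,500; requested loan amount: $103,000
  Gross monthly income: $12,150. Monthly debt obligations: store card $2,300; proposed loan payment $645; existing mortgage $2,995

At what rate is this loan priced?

11.45%

Credit score 675 ≥ 668; Total monthly debts = (2,300 + 645 + 2,995) = 5,940. Debt-to-income = 5,940/12,150 = 48.9% — meets 50% limit
LTV: 103,000 ÷ 179,500 = 57.4%, within 80% cap
Score 675 is in the 668–719 band; LTV 57.4% is in the 56.01–66% band → 11.45%.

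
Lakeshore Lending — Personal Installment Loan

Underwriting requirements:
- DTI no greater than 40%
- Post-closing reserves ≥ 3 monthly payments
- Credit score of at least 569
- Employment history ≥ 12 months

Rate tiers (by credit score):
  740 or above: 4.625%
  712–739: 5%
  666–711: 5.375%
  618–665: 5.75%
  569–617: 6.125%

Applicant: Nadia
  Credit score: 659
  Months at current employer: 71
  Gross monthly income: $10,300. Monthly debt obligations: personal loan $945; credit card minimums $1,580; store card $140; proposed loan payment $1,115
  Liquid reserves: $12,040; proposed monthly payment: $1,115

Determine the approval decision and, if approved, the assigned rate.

Approved at 5.75%

Credit score 659 ≥ 569 (meets minimum)
Reserves: 12,040 ÷ 1,115 = 10.8 months (meets 3-month minimum)
Total monthly debts = (945 + 1,580 + 140 + 1,115) = 3,780. DTI = 3,780/10,300 = 36.7% ≤ 40%
Employment 71 ≥ 12 months
All requirements met. Score 659 falls in the 618–665 tier → 5.75%.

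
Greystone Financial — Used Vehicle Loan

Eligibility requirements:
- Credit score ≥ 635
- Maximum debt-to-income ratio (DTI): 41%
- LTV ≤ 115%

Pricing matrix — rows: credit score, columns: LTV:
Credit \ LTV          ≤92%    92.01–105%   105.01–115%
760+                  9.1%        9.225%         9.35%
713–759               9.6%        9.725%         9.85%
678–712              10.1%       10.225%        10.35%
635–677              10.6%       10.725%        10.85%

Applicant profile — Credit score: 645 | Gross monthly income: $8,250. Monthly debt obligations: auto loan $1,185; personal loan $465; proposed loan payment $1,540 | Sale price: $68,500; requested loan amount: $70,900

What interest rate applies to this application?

10.725%

Credit score 645 ≥ 635; Total monthly debts = (1,185 + 465 + 1,540) = 3,190. DTI: 3,190 ÷ 8,250 = 38.7%, within the 41% cap
LTV = 70,900/68,500 = 103.5% ≤ 115%
Score 645 is in the 635–677 band; LTV 103.5% is in the 92.01–105% band → 10.725%.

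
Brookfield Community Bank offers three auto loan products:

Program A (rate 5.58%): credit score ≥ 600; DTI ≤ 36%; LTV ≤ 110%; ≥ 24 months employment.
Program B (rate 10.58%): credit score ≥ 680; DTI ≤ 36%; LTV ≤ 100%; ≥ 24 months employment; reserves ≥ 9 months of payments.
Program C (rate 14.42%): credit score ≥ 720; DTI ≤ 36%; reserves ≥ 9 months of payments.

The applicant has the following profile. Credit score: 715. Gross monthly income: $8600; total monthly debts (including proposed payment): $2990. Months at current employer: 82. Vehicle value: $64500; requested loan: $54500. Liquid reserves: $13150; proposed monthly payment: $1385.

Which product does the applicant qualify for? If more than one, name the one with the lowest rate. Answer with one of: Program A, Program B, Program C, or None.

Program A

DTI = 2,990/8,600 = 34.8%.
LTV = 54,500/64,500 = 84.5%.
Reserves = 13,150/1,385 = 9.5 months.
Program A: score 715 ≥ 600; DTI 34.8% ≤ 36%; LTV 84.5% ≤ 110%; employment 82 ≥ 24 mo → qualifies.
Program B: score 715 ≥ 680; DTI 34.8% ≤ 36%; LTV 84.5% ≤ 100%; employment 82 ≥ 24 mo; reserves 9.5 ≥ 9 mo → qualifies.
Program C: score 715 < 720; DTI 34.8% ≤ 36%; reserves 9.5 ≥ 9 mo → does not qualify.
Qualifying: Program A, Program B. Lowest rate is 5.58% → Program A.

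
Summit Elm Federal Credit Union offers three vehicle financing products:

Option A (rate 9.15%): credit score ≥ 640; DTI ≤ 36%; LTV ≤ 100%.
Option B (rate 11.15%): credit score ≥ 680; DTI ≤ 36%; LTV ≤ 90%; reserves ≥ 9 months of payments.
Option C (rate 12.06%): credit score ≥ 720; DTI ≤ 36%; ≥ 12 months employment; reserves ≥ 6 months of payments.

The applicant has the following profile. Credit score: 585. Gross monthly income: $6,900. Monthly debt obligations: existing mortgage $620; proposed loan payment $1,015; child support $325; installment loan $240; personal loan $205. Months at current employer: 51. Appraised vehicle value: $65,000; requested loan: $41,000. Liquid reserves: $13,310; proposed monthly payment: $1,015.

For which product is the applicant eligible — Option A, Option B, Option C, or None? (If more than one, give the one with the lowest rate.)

None

Total debts = (620 + 1,015 + 325 + 240 + 205) = 2,405; DTI = 2,405/6,900 = 34.9%.
LTV = 41,000/65,000 = 63.1%.
Reserves = 13,310/1,015 = 13.1 months.
Option A: score 585 < 640; DTI 34.9% ≤ 36%; LTV 63.1% ≤ 100% → does not qualify.
Option B: score 585 < 680; DTI 34.9% ≤ 36%; LTV 63.1% ≤ 90%; reserves 13.1 ≥ 9 mo → does not qualify.
Option C: score 585 < 720; DTI 34.9% ≤ 36%; employment 51 ≥ 12 mo; reserves 13.1 ≥ 6 mo → does not qualify.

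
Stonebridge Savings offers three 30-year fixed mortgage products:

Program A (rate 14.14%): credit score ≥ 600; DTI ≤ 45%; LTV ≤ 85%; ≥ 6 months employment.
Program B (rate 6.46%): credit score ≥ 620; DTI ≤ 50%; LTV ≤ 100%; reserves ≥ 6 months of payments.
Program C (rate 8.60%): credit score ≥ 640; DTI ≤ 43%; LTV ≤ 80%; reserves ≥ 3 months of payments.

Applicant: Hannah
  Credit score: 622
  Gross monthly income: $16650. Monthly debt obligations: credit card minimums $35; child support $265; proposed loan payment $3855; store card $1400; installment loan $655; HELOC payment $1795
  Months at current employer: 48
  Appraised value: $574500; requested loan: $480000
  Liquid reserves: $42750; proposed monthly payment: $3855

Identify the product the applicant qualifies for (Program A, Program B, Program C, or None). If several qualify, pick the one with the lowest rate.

Total debts = (35 + 265 + 3,855 + 1,400 + 655 + 1,795) = 8,005; DTI = 8,005/16,650 = 48.1%.
LTV = 480,000/574,500 = 83.6%.
Reserves = 42,750/3,855 = 11.1 months.
Program A: score 622 ≥ 600; DTI 48.1% > 45%; LTV 83.6% ≤ 85%; employment 48 ≥ 6 mo → does not qualify.
Program B: score 622 ≥ 620; DTI 48.1% ≤ 50%; LTV 83.6% ≤ 100%; reserves 11.1 ≥ 6 mo → qualifies.
Program C: score 622 < 640; DTI 48.1% > 43%; LTV 83.6% > 80%; reserves 11.1 ≥ 3 mo → does not qualify.

Program B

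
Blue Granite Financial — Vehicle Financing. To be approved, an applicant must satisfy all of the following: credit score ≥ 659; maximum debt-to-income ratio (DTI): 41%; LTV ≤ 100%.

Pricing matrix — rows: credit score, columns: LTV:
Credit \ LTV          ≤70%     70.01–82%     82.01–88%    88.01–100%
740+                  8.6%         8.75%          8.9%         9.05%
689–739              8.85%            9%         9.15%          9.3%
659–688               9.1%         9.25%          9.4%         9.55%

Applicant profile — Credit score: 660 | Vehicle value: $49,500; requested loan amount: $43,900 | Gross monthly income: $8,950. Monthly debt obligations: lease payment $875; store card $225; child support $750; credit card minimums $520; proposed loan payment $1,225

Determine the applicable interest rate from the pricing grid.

9.55%

Credit score 660 ≥ 659; Total monthly debts = (875 + 225 + 750 + 520 + 1,225) = 3,595. Debt-to-income = 3,595/8,950 = 40.2% — meets 41% limit
LTV: 43,900 ÷ 49,500 = 88.7%, within 100% cap
Row: 660 falls in 659–688. Column: 88.7% falls in 88.01–100%. Rate = 9.55%.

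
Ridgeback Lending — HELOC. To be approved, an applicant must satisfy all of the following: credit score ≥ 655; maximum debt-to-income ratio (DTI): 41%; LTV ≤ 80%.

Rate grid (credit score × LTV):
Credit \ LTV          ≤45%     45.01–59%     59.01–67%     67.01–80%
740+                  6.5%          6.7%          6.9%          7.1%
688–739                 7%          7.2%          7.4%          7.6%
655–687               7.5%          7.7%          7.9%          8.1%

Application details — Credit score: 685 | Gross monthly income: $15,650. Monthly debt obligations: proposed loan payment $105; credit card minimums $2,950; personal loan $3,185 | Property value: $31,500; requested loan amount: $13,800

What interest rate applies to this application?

Credit score 685 ≥ 655; Total monthly debts = (105 + 2,950 + 3,185) = 6,240. DTI = 6,240/15,650 = 39.9% ≤ 41%
Loan-to-value = 13,800/31,500 = 43.8% — pass (80% max)
Credit 685 → row 655–687; LTV 43.8% → column ≤45%. Grid cell → 7.5%.

7.5%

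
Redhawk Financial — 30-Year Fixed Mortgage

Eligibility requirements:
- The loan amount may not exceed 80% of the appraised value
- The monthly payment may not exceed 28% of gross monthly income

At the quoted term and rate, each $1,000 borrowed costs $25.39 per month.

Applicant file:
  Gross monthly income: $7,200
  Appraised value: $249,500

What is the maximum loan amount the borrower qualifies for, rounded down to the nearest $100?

$79,400

Payment cap: 28% × $7,200 = $2,016/month.
At $25.39 per $1,000, that supports 2,016/25.39 × 1,000 ≈ $79,401 → $79,400.
LTV cap: 80% × $249,500 = $199,600 → $199,600.
Binding constraint: payment-to-income.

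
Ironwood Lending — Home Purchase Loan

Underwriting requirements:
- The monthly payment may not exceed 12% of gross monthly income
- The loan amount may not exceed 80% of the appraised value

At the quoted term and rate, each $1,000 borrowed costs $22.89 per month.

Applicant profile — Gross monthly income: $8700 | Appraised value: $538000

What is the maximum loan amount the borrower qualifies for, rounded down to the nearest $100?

$45,600

Payment cap: 12% × $8,700 = $1,044/month.
At $22.89 per $1,000, that supports 1,044/22.89 × 1,000 ≈ $45,609 → $45,600.
LTV cap: 80% × $538,000 = $430,400 → $430,400.
Binding constraint: payment-to-income.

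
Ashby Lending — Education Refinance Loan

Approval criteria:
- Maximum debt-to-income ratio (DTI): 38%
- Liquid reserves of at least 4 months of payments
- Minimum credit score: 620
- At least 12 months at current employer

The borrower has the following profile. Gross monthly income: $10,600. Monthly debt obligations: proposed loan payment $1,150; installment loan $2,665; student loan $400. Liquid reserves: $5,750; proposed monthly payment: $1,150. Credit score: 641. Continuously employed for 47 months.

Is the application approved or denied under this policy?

Total monthly debts = (1,150 + 2,665 + 400) = 4,215. DTI: 4,215 ÷ 10,600 = 39.8%, exceeds the 38% cap
Reserves: 5,750 ÷ 1,150 = 5.0 months (meets 4-month minimum)
Credit score 641 ≥ 620 (meets)
Employment 47 ≥ 12 months
Fails on DTI.

Denied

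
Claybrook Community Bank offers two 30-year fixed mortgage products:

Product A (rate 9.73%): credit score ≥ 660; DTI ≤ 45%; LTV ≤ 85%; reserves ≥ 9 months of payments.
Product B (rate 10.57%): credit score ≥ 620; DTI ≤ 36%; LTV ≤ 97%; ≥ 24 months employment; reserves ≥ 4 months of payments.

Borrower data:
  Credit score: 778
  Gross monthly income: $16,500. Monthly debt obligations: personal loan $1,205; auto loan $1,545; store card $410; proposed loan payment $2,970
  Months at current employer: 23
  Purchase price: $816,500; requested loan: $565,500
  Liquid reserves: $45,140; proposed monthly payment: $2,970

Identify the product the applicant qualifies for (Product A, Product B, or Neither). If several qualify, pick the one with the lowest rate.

Total debts = (1,205 + 1,545 + 410 + 2,970) = 6,130; DTI = 6,130/16,500 = 37.2%.
LTV = 565,500/816,500 = 69.3%.
Reserves = 45,140/2,970 = 15.2 months.
Product A: score 778 ≥ 660; DTI 37.2% ≤ 45%; LTV 69.3% ≤ 85%; reserves 15.2 ≥ 9 mo → qualifies.
Product B: score 778 ≥ 620; DTI 37.2% > 36%; LTV 69.3% ≤ 97%; employment 23 < 24 mo; reserves 15.2 ≥ 4 mo → does not qualify.

Product A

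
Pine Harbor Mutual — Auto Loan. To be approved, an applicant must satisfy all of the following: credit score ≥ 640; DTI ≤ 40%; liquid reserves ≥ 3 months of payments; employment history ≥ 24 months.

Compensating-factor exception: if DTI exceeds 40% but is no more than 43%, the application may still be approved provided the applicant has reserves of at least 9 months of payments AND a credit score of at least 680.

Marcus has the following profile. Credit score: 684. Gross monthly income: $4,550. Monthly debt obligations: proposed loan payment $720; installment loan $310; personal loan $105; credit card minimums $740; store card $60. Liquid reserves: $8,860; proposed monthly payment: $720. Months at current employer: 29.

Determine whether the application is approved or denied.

Credit score 684 ≥ 640 (meets base)
Total debts = (720 + 310 + 105 + 740 + 60) = 1,935. DTI: 1,935 ÷ 4,550 = 42.5%, over the 40% base limit.
Reserves: 8,860 ÷ 720 = 12.3 months (meets 3-month minimum)
Employment 29 ≥ 24 months
DTI 42.5% is within the 40%–43% exception band; checking compensating factors.
Reserves 12.3 ≥ 9 months; credit score 684 ≥ 680.
Both override conditions satisfied; DTI exception granted.

Approved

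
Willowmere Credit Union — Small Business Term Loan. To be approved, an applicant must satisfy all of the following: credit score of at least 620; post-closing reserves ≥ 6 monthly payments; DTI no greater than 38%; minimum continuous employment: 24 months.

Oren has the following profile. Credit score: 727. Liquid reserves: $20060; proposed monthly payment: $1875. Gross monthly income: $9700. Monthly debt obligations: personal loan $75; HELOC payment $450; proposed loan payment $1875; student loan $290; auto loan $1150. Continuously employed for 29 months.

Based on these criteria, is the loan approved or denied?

Credit score 727 ≥ 620 (meets)
Reserves = 20,060/1,875 = 10.7 months ≥ 6
Total monthly debts = (75 + 450 + 1,875 + 290 + 1,150) = 3,840. DTI = 3,840/9,700 = 39.6% > 38%
Employment 29 ≥ 24 months
Fails on DTI.

Denied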